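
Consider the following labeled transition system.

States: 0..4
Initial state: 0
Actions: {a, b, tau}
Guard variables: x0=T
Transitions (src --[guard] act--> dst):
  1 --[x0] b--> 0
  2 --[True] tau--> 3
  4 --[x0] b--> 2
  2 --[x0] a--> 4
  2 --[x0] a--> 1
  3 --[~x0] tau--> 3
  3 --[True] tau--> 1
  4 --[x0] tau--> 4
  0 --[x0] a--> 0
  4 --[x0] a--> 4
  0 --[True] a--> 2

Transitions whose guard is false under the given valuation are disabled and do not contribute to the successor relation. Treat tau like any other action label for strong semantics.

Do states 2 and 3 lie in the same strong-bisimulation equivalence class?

Compute ~ classes (split until stable):
  π0 = {{0,1,2,3,4}}
  π1 = {{0},{1},{2},{3},{4}}
5 equivalence class(es) (converged in 2)
class of 2: {2}; class of 3: {3}

Answer: NOT BISIMILAR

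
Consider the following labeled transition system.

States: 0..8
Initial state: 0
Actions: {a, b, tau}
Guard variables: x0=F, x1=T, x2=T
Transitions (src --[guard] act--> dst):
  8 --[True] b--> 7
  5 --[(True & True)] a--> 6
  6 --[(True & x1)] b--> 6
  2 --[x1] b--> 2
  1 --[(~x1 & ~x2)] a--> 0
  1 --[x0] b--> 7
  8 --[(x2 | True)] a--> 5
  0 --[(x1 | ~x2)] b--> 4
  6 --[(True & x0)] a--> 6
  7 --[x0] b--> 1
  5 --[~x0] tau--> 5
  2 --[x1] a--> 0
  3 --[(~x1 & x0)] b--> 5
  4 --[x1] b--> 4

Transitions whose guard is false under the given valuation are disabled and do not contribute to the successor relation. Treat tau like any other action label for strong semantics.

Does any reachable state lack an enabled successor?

Answer: DEADLOCK-FREE

Working:
R = {0,4}
  0: b→4  [1 out]
  4: b→4  [1 out]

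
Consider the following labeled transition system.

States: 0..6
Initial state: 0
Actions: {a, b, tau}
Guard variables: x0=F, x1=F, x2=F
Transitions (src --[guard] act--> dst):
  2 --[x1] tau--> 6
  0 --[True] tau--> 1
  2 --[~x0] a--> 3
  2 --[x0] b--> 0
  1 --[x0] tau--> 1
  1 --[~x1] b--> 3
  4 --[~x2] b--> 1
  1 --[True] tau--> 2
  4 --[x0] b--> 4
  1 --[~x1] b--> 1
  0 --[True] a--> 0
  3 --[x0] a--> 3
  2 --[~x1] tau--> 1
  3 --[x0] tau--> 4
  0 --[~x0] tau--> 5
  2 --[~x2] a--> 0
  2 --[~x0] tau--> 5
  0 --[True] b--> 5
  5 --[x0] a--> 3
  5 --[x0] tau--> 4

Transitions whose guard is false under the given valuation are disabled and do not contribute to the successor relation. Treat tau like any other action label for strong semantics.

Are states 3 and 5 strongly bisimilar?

Refine partition for ~:
  P[0] = {{0,1,2,3,4,5,6}}
  P[1] = {{0},{1},{2},{3,5,6},{4}}
5 equivalence class(es) (converged in 2)
[3]={3,5,6}  [5]={3,5,6}

Answer: BISIMILAR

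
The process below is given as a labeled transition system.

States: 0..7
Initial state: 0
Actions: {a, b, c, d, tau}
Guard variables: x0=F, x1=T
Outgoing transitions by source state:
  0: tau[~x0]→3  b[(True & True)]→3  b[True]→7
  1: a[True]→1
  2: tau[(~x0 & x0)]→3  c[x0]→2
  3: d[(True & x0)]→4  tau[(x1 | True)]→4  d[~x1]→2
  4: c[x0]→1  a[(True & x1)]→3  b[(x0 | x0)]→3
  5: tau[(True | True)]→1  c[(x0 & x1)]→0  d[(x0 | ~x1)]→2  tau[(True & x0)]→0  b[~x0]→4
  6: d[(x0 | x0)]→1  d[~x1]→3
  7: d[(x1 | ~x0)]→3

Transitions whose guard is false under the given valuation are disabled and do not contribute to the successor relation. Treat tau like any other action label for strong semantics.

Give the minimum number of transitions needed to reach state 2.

Breadth-first toward 2:
  L0 = {0}
  L1 = {3,7}
  L2 = {4}
2 never appears.

Answer: UNREACHABLE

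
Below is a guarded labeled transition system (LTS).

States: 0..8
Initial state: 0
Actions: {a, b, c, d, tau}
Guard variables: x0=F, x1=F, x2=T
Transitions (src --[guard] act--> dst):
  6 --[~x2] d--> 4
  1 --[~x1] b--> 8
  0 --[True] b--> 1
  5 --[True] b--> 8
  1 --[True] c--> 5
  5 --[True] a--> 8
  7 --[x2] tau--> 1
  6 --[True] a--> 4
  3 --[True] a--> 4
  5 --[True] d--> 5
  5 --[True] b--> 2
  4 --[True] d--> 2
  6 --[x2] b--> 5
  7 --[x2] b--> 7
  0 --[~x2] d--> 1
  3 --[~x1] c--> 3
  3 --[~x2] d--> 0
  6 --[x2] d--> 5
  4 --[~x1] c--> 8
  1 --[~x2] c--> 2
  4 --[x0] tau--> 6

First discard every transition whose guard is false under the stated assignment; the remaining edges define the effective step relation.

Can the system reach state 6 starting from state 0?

Answer: UNREACHABLE

Trace:
16 transition(s) survive guard evaluation.
L0 = {0}
L1 = {1}  total {0,1}
L2 = {5,8}  total {0,1,5,8}
L3 = {2}  total {0,1,2,5,8}
Reach set: {0,1,2,5,8}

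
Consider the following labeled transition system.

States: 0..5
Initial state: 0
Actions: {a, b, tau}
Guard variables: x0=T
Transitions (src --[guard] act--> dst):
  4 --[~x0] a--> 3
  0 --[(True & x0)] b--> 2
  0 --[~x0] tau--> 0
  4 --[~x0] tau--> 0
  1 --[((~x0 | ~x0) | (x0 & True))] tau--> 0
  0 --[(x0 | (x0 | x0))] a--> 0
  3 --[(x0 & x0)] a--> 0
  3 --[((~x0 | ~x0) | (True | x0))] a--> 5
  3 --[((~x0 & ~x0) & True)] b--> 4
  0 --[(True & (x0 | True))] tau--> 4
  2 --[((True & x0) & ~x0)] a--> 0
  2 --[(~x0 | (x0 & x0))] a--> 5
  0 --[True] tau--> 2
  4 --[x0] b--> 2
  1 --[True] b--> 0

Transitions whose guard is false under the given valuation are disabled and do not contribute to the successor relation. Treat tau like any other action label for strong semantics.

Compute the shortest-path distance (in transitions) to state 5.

Answer: 2

Working:
BFS to 5:
  L0 = {0}
  L1 = {2,4}
  L2 = {5}
depth(5)=2, e.g. b·a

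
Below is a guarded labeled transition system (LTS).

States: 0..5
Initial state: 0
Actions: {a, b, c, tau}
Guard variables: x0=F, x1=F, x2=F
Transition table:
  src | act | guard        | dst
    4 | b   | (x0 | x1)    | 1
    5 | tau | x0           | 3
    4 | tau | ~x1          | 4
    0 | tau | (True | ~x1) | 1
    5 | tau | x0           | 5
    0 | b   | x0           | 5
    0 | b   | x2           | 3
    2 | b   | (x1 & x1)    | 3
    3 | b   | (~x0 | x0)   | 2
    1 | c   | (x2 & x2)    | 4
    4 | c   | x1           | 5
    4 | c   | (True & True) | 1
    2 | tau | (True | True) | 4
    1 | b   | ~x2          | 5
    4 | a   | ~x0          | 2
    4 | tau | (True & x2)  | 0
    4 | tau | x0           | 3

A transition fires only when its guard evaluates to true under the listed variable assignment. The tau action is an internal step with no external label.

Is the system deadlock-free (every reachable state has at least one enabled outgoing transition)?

Reach set: {0,1,5}
  0: tau→1  [deg 1]
  1: b→5  [deg 1]
  5: ∅  [STUCK]
witness 5: tau·b

Answer: DEADLOCK at state 5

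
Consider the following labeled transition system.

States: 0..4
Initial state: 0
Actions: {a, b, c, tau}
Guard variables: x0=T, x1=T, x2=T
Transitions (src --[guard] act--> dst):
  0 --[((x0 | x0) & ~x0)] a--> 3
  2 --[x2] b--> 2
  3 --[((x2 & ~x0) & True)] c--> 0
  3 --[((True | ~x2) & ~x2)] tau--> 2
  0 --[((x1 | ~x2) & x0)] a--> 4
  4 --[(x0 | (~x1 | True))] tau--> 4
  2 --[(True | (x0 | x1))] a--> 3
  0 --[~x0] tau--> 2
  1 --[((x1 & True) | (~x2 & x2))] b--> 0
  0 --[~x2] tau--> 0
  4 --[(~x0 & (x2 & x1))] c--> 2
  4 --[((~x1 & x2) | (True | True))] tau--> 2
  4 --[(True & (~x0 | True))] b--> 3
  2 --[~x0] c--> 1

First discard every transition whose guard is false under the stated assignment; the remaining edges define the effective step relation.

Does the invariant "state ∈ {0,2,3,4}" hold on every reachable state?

Answer: INVARIANT HOLDS

Trace:
Allowed set {0,2,3,4}
R = {0,2,3,4}
  0: ok
  2: ok
  3: ok
  4: ok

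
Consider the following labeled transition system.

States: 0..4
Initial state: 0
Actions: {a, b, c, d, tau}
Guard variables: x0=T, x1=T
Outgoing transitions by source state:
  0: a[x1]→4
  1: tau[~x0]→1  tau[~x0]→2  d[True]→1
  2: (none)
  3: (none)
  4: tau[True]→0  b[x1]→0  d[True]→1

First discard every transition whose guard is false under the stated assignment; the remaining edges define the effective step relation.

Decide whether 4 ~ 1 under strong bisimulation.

Refine partition for ~:
  π0 = {{0,1,2,3,4}}
  π1 = {{0},{1},{2,3},{4}}
4 equivalence class(es) (converged in 2)
4∈{4}, 1∈{1}

Answer: NOT BISIMILAR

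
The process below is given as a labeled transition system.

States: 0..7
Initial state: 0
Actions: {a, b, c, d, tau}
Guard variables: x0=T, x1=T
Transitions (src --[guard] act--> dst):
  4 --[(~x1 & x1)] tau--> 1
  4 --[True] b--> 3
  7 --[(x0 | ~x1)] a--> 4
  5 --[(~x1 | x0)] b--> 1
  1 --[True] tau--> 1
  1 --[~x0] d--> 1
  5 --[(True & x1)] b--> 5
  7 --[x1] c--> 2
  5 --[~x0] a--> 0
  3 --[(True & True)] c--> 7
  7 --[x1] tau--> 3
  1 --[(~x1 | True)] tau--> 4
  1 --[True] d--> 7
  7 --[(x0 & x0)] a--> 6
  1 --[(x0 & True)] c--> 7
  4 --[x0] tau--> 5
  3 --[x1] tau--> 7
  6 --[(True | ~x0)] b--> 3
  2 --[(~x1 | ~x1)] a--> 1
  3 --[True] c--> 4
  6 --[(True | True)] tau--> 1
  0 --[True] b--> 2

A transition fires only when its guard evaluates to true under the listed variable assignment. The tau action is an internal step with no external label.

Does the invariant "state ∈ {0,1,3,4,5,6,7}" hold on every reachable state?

Answer: INVARIANT VIOLATED at state 2

Working:
Allowed set {0,1,3,4,5,6,7}
R = {0,2}
  0: safe
  2: outside
witness against invariant: b → 2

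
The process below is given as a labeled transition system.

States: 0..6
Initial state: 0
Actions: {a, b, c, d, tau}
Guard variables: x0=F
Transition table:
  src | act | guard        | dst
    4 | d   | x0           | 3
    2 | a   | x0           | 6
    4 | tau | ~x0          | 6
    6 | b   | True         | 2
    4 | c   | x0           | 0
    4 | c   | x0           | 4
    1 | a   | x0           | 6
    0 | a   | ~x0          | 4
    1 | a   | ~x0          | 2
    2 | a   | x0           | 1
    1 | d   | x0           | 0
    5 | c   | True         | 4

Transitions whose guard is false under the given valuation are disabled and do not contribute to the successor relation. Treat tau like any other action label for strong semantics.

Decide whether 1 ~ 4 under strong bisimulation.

Compute ~ classes (split until stable):
  π0 = {{0,1,2,3,4,5,6}}
  π1 = {{0,1},{2,3},{4},{5},{6}}
  π2 = {{0},{1},{2,3},{4},{5},{6}}
Fixed point at round 3; 6 class(es).
[1]={1}  [4]={4}

Answer: NOT BISIMILAR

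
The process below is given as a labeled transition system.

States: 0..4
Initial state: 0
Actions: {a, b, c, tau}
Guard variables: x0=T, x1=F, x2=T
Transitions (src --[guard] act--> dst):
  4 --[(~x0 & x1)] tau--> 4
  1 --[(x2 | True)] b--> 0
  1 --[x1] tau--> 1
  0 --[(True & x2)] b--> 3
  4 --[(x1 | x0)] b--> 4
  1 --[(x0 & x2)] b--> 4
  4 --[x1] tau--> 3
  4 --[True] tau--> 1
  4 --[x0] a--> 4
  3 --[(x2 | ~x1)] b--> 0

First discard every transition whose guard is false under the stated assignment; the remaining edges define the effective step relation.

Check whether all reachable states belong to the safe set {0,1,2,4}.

Answer: INVARIANT VIOLATED at state 3

Working:
Safe = {0,1,2,4}
Reachable = {0,3}
  0: ok
  3: ✗ unsafe
witness against invariant: b → 3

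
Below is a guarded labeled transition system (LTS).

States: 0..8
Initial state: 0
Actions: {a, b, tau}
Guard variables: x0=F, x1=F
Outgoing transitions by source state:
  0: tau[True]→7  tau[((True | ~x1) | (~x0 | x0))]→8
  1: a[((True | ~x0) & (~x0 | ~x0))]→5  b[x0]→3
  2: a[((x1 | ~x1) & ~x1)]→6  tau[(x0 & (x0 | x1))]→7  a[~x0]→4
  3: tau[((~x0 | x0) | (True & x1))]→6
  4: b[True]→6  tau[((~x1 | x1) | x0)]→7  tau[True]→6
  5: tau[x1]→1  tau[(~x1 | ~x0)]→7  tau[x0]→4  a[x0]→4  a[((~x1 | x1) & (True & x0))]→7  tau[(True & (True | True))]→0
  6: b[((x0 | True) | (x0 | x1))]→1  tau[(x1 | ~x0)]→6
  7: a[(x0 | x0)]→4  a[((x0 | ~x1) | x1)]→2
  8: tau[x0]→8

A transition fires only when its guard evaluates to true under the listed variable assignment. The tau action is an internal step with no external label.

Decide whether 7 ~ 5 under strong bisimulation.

Answer: NOT BISIMILAR

Working:
Compute ~ classes (split until stable):
  round 0: {{0,1,2,3,4,5,6,7,8}}
  round 1: {{0,3,5},{1,2,7},{4,6},{8}}
  round 2: {{0},{1},{2},{3},{4},{5},{6},{7},{8}}
stable after 3 split(s): 9 block(s)
[7]={7}  [5]={5}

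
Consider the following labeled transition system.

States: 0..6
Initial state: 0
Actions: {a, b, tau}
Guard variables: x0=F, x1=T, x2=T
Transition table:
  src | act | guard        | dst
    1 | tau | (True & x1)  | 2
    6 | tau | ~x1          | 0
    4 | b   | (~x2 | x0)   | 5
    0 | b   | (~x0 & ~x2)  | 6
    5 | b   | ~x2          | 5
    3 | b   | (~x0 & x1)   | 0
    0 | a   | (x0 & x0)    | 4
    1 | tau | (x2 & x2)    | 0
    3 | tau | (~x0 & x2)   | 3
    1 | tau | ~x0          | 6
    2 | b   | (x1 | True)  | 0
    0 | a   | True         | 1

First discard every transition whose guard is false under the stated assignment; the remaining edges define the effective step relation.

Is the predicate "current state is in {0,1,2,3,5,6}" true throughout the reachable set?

Answer: INVARIANT HOLDS

Analysis:
Inv-set: {0,1,2,3,5,6}
Reach set: {0,1,2,6}
  0: safe
  1: safe
  2: safe
  6: safe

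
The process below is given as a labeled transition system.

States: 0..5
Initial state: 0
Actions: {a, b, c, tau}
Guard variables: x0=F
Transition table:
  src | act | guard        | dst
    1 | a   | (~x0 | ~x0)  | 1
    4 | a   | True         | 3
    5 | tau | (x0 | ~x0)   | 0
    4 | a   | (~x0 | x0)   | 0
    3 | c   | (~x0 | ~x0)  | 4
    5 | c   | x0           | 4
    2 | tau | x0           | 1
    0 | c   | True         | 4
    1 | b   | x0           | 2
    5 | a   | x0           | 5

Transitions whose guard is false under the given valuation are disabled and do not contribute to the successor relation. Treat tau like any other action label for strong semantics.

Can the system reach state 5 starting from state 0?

After dropping false guards: 6 live edges.
L0 = {0}
L1 = {4}  now seen {0,4}
L2 = {3}  now seen {0,3,4}
Reachable = {0,3,4}

Answer: UNREACHABLE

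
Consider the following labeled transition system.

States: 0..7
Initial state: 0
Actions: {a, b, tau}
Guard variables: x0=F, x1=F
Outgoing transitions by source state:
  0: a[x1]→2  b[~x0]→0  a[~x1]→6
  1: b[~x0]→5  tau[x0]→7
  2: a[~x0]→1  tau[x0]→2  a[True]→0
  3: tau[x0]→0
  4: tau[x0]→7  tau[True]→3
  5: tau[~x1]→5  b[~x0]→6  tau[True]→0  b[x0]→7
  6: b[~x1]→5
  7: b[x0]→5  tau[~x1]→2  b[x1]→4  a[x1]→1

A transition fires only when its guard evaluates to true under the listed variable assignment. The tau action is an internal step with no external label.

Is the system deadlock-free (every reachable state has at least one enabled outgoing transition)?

Answer: DEADLOCK-FREE

Working:
R = {0,5,6}
  0: a→6  b→0  [2 exit(s)]
  5: b→6  tau→0  tau→5  [3 exit(s)]
  6: b→5  [1 exit(s)]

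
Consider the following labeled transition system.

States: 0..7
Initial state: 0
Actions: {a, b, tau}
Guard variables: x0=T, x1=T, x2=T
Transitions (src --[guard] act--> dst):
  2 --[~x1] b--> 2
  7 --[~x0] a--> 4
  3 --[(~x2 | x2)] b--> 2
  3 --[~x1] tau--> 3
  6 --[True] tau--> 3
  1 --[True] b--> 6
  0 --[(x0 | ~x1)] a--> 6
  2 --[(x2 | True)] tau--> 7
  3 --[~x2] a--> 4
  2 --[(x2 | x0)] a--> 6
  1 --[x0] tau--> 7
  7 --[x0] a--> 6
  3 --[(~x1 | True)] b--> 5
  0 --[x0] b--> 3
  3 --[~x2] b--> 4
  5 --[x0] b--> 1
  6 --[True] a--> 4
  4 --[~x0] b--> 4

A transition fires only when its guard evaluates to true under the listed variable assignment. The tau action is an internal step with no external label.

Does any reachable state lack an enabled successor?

Answer: DEADLOCK at state 4

Trace:
Reach set: {0,1,2,3,4,5,6,7}
  0: a→6  b→3  [deg 2]
  1: b→6  tau→7  [deg 2]
  2: a→6  tau→7  [deg 2]
  3: b→2  b→5  [deg 2]
  4: ∅  [deadlock]
  5: b→1  [deg 1]
  6: a→4  tau→3  [deg 2]
  7: a→6  [deg 1]
trace reaching 4: a·a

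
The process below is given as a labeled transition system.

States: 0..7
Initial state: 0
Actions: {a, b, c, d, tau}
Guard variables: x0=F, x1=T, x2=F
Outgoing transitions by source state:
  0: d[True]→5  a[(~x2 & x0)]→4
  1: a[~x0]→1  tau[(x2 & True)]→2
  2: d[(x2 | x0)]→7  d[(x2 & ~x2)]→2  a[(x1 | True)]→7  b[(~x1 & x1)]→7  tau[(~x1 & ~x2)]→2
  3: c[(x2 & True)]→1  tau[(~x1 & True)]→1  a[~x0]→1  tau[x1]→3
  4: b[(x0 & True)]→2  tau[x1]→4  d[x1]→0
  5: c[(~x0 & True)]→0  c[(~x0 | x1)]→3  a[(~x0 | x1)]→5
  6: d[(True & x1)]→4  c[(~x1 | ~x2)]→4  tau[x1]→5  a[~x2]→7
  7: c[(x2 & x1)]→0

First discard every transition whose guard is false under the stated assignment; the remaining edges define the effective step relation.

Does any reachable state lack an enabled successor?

Reach set: {0,1,3,5}
  0: d→5  [1 exit(s)]
  1: a→1  [1 exit(s)]
  3: a→1  tau→3  [2 exit(s)]
  5: a→5  c→0  c→3  [3 exit(s)]

Answer: DEADLOCK-FREE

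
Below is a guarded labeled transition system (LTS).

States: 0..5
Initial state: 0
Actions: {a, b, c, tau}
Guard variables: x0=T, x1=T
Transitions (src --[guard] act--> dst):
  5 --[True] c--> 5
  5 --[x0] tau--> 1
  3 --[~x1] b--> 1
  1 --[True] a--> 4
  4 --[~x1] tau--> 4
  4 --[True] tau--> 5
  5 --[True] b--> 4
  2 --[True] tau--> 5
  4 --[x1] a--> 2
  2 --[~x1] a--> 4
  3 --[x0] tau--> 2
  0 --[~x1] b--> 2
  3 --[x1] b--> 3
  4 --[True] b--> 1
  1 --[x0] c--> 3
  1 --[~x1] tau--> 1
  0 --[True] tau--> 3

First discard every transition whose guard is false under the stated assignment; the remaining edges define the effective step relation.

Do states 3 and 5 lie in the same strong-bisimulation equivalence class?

Answer: NOT BISIMILAR

Trace:
Compute ~ classes (split until stable):
  P[0] = {{0,1,2,3,4,5}}
  P[1] = {{0,2},{1},{3},{4},{5}}
  P[2] = {{0},{1},{2},{3},{4},{5}}
6 equivalence class(es) (converged in 3)
class of 3: {3}; class of 5: {5}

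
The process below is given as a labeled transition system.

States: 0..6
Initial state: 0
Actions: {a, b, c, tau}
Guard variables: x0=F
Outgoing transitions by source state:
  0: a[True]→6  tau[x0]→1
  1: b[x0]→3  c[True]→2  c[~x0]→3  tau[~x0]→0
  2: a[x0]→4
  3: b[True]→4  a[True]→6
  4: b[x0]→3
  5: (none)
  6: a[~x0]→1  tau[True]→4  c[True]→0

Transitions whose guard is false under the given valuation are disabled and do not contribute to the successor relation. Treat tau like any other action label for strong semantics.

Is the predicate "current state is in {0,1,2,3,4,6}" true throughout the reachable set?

Answer: INVARIANT HOLDS

Working:
Allowed set {0,1,2,3,4,6}
Reachable = {0,1,2,3,4,6}
  0: ✓
  1: ✓
  2: ✓
  3: ✓
  4: ✓
  6: ✓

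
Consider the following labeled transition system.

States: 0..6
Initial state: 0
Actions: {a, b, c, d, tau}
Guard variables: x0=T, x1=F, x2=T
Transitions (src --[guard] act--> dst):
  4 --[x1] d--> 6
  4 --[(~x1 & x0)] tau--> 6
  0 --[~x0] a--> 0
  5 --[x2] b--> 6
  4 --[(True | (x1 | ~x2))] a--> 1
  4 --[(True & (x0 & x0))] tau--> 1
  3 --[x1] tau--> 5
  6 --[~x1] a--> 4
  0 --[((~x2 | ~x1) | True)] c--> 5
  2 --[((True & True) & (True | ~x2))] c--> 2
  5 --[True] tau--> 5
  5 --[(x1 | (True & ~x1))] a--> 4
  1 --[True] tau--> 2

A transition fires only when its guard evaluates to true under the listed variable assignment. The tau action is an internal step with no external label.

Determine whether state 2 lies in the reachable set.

Answer: REACHABLE

Trace:
10 transition(s) survive guard evaluation.
Layer 0: {0}
Layer 1: {5}  total {0,5}
Layer 2: {4,6}  total {0,4,5,6}
Layer 3: {1}  total {0,1,4,5,6}
Layer 4: {2}  total {0,1,2,4,5,6}
R = {0,1,2,4,5,6}
Path to 2: c·a·tau·tau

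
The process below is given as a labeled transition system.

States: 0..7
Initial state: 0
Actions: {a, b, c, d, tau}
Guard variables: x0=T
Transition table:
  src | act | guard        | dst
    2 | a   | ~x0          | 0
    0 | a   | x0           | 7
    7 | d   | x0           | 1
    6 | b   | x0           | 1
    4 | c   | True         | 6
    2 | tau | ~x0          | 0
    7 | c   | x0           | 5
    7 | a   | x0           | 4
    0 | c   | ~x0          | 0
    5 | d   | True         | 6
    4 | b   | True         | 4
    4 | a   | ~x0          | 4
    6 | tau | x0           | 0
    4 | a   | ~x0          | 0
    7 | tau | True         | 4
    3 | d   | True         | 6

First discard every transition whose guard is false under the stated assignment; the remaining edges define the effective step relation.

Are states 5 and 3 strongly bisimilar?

Answer: BISIMILAR

Trace:
Bisimulation quotient by refinement:
  π0 = {{0,1,2,3,4,5,6,7}}
  π1 = {{0},{1,2},{3,5},{4},{6},{7}}
Fixed point at round 2; 6 class(es).
class of 5: {3,5}; class of 3: {3,5}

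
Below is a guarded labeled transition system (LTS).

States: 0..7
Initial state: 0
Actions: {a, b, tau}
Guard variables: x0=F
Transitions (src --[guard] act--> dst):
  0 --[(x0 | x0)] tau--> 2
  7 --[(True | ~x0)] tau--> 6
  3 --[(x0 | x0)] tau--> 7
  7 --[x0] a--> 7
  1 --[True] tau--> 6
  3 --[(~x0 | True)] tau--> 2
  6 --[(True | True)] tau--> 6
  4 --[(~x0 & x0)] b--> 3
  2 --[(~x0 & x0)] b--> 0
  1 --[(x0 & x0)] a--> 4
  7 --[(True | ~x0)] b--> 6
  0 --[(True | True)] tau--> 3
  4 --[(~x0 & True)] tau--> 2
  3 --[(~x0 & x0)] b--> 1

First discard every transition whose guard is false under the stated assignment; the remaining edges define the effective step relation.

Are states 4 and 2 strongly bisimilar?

Answer: NOT BISIMILAR

Analysis:
Compute ~ classes (split until stable):
  P[0] = {{0,1,2,3,4,5,6,7}}
  P[1] = {{0,1,3,4,6},{2,5},{7}}
  P[2] = {{0,1,6},{2,5},{3,4},{7}}
  P[3] = {{0},{1,6},{2,5},{3,4},{7}}
5 equivalence class(es) (converged in 4)
4∈{3,4}, 2∈{2,5}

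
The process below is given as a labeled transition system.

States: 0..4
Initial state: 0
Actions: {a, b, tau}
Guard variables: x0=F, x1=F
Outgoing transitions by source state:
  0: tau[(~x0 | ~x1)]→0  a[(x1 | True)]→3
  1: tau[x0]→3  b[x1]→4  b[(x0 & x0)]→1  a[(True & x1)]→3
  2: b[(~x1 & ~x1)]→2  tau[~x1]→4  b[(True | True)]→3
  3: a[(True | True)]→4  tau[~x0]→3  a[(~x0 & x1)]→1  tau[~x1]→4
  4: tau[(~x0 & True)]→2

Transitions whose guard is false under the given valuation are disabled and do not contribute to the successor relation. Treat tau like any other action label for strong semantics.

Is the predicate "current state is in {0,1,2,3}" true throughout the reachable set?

Answer: INVARIANT VIOLATED at state 4

Trace:
Safe = {0,1,2,3}
Reachable = {0,2,3,4}
  0: ✓
  2: ✓
  3: ✓
  4: outside
counterexample path to 4: a·a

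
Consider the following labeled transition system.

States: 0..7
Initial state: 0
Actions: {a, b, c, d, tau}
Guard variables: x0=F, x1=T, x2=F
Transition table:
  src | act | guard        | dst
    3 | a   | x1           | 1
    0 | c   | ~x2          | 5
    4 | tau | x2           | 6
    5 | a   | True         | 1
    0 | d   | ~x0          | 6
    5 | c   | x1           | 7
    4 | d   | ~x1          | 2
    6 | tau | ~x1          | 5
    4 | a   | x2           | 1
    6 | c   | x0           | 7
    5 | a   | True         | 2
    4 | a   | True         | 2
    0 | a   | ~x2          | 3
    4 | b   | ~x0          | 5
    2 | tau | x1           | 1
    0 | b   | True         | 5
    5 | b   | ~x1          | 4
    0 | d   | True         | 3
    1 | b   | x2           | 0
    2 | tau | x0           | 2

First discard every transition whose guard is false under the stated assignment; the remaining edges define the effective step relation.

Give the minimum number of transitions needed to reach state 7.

Answer: 2

Trace:
Layered search for 7:
  Layer 0: {0}
  Layer 1: {3,5,6}
  Layer 2: {1,2,7}
7 enters at depth 2; path b·c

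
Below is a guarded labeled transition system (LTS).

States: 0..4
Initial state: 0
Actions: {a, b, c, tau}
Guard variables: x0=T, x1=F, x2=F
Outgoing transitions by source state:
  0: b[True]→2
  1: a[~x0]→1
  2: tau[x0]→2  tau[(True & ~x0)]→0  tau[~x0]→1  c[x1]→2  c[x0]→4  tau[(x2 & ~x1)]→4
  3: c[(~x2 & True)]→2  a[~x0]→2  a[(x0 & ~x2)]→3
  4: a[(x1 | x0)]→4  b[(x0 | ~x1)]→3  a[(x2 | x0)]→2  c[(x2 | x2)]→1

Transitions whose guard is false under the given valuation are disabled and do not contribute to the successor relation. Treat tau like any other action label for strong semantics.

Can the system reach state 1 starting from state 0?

Answer: UNREACHABLE

Trace:
After dropping false guards: 8 live edges.
depth 0: {0}
depth 1: {2}  cumulative {0,2}
depth 2: {4}  cumulative {0,2,4}
depth 3: {3}  cumulative {0,2,3,4}
R = {0,2,3,4}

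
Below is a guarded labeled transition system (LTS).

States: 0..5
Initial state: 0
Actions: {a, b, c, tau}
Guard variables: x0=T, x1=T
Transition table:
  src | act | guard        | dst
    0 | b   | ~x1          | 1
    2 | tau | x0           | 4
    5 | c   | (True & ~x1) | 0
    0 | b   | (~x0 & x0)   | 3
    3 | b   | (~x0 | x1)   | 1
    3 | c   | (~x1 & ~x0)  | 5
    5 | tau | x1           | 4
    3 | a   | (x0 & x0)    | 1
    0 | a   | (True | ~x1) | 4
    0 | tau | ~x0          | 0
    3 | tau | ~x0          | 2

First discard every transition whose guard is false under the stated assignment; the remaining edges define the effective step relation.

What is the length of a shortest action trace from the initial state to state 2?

Breadth-first toward 2:
  depth 0: {0}
  depth 1: {4}
2 never appears.

Answer: UNREACHABLE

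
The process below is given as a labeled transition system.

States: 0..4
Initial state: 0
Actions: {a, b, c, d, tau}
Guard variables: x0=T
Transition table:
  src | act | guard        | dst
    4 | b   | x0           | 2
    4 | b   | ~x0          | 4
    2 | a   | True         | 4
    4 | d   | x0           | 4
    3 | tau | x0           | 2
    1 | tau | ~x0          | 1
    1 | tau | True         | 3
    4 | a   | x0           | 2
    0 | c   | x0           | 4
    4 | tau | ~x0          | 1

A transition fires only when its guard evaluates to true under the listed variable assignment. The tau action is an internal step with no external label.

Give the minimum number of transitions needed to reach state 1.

BFS to 1:
  L0 = {0}
  L1 = {4}
  L2 = {2}
1 never appears.

Answer: UNREACHABLE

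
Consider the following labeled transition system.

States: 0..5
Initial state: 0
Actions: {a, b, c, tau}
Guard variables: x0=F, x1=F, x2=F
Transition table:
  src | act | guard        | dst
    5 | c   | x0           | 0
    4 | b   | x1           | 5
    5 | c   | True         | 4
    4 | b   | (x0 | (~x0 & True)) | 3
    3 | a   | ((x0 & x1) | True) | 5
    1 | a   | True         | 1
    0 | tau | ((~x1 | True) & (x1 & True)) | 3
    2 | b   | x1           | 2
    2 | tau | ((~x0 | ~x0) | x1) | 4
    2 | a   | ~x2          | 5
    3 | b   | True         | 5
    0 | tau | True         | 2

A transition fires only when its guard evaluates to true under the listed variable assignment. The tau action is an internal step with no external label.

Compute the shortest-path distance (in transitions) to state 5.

Answer: 2

Working:
BFS to 5:
  L0 = {0}
  L1 = {2}
  L2 = {4,5}
depth(5)=2, e.g. tau·a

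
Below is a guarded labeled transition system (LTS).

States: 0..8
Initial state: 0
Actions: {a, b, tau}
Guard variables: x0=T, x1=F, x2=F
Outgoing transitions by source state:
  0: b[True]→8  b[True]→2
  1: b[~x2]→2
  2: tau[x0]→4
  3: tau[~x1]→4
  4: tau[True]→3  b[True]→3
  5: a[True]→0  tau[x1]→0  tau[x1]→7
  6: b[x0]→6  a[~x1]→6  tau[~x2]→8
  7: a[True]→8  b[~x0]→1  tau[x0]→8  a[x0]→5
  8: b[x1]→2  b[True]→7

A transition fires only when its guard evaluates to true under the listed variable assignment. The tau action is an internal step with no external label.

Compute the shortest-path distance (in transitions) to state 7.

Breadth-first toward 7:
  Layer 0: {0}
  Layer 1: {2,8}
  Layer 2: {4,7}
depth(7)=2, e.g. b·b

Answer: 2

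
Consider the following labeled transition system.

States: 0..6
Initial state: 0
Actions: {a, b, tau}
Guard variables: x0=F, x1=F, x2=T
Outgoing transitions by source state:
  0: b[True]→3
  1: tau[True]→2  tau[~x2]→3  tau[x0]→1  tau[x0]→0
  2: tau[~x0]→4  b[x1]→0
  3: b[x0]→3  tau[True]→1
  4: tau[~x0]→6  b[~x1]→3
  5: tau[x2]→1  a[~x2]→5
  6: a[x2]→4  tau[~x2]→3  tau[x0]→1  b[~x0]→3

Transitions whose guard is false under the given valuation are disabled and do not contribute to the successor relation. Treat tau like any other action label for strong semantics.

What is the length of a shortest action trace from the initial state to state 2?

Answer: 3

Working:
BFS to 2:
  Layer 0: {0}
  Layer 1: {3}
  Layer 2: {1}
  Layer 3: {2}
depth(2)=3, e.g. b·tau·tau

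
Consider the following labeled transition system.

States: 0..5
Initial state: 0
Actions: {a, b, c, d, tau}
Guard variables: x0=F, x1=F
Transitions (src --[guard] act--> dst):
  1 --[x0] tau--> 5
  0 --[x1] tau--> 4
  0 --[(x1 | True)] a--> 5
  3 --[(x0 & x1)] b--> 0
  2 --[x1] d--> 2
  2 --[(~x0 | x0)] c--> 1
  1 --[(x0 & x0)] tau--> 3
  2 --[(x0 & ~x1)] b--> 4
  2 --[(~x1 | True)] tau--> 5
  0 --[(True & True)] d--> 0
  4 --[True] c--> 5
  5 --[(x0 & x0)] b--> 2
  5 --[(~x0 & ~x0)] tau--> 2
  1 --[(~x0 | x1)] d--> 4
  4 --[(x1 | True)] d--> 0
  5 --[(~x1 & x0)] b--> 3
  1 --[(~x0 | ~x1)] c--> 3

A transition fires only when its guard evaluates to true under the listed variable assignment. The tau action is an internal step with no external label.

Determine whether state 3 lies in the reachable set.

Answer: REACHABLE

Working:
Guard filter leaves 9 enabled edge(s).
L0 = {0}
L1 = {5}  now seen {0,5}
L2 = {2}  now seen {0,2,5}
L3 = {1}  now seen {0,1,2,5}
L4 = {3,4}  now seen {0,1,2,3,4,5}
Reachable = {0,1,2,3,4,5}
witness 3: a·tau·c·c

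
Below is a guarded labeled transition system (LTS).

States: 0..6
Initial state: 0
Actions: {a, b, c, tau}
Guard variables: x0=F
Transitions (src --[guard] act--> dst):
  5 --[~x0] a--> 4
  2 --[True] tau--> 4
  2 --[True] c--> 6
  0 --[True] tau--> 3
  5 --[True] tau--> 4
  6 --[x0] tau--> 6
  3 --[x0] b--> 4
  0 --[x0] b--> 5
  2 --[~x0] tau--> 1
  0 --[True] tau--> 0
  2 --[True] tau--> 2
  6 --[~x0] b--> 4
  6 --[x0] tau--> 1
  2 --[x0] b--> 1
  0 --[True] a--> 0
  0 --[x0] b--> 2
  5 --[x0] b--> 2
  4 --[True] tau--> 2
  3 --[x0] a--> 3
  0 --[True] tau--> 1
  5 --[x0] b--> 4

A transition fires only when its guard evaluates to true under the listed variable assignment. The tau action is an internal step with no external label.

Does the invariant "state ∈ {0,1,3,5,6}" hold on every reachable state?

Answer: INVARIANT HOLDS

Analysis:
Inv-set: {0,1,3,5,6}
Reachable = {0,1,3}
  0: ok
  1: ok
  3: ok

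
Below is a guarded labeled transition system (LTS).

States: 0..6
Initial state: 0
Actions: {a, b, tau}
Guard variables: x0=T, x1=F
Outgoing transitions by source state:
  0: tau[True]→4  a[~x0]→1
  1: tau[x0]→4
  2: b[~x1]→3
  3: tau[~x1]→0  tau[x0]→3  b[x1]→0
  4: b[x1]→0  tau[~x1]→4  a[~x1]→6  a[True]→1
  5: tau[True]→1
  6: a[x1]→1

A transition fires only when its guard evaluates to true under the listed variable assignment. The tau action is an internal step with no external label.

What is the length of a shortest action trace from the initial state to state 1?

Answer: 2

Analysis:
BFS to 1:
  Layer 0: {0}
  Layer 1: {4}
  Layer 2: {1,6}
first hit 1 at d=2 via tau·a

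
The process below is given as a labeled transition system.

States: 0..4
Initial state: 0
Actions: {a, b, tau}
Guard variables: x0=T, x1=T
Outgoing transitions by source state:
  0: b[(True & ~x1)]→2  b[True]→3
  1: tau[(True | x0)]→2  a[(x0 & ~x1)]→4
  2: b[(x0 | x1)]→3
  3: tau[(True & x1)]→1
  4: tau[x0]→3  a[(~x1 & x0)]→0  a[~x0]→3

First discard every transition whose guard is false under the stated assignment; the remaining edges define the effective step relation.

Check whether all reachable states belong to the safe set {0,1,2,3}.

Answer: INVARIANT HOLDS

Trace:
Inv-set: {0,1,2,3}
Reach set: {0,1,2,3}
  0: ok
  1: ok
  2: ok
  3: ok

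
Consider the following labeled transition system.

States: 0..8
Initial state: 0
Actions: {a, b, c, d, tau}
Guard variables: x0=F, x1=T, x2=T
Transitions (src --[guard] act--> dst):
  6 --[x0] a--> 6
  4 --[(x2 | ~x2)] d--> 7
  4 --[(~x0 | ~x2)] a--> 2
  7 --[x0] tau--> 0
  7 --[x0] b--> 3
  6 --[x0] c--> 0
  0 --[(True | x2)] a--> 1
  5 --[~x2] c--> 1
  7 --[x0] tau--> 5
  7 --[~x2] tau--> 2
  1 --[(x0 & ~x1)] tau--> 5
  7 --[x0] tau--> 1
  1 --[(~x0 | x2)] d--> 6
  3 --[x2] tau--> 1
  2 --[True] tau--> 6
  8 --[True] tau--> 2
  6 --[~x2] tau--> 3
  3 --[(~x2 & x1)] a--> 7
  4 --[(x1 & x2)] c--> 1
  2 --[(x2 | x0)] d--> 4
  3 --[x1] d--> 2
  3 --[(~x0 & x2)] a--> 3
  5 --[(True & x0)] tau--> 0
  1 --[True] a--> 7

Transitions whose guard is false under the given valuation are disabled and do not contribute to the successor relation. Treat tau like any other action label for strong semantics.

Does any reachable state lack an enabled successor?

Answer: DEADLOCK at state 6

Working:
R = {0,1,6,7}
  0: a→1  [deg 1]
  1: a→7  d→6  [deg 2]
  6: ∅  [STUCK]
  7: ∅  [STUCK]
trace reaching 6: a·d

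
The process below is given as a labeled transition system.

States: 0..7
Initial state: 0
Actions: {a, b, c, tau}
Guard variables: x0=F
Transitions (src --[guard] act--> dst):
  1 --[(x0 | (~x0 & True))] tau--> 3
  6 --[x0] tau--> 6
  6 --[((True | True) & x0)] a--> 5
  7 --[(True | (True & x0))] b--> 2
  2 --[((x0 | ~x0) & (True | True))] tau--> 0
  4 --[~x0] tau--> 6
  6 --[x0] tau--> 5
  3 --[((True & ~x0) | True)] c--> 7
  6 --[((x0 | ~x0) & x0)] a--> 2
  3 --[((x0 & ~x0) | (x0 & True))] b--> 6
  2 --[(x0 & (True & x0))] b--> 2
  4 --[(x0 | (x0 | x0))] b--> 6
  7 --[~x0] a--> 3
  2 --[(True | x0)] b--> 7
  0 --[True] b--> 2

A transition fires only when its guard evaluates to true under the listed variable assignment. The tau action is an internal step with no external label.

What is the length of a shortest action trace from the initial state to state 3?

BFS to 3:
  L0 = {0}
  L1 = {2}
  L2 = {7}
  L3 = {3}
first hit 3 at d=3 via b·b·a

Answer: 3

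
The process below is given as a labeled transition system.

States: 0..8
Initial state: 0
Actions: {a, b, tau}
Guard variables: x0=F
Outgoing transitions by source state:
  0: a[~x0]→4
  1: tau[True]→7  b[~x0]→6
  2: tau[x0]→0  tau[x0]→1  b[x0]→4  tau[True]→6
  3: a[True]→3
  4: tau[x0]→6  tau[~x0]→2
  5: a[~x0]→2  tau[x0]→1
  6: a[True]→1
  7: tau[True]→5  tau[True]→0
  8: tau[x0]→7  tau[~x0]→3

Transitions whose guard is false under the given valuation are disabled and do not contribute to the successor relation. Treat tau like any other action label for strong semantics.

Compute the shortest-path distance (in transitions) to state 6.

Answer: 3

Working:
BFS to 6:
  L0 = {0}
  L1 = {4}
  L2 = {2}
  L3 = {6}
first hit 6 at d=3 via a·tau·tau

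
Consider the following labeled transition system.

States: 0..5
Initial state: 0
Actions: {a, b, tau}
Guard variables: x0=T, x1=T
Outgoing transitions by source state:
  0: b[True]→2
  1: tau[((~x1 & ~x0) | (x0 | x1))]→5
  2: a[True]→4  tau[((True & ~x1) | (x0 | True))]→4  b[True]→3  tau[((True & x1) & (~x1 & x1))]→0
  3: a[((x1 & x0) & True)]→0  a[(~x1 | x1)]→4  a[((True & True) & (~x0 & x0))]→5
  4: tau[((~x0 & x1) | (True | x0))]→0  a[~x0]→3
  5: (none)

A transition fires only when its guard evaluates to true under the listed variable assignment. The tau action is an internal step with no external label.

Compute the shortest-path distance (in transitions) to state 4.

BFS to 4:
  depth 0: {0}
  depth 1: {2}
  depth 2: {3,4}
4 enters at depth 2; path b·a

Answer: 2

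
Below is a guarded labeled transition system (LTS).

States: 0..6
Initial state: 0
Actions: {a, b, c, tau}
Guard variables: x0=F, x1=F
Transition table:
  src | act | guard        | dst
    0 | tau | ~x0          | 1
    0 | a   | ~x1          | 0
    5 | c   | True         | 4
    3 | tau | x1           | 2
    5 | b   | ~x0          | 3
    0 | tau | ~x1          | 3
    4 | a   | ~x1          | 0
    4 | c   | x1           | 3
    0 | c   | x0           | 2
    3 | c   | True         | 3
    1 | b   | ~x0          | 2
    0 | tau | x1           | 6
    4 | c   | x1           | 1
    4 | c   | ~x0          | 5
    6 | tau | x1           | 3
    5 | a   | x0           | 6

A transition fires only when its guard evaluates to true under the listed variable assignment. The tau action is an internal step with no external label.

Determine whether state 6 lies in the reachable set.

Answer: UNREACHABLE

Analysis:
After dropping false guards: 9 live edges.
depth 0: {0}
depth 1: {1,3}  cumulative {0,1,3}
depth 2: {2}  cumulative {0,1,2,3}
Reach set: {0,1,2,3}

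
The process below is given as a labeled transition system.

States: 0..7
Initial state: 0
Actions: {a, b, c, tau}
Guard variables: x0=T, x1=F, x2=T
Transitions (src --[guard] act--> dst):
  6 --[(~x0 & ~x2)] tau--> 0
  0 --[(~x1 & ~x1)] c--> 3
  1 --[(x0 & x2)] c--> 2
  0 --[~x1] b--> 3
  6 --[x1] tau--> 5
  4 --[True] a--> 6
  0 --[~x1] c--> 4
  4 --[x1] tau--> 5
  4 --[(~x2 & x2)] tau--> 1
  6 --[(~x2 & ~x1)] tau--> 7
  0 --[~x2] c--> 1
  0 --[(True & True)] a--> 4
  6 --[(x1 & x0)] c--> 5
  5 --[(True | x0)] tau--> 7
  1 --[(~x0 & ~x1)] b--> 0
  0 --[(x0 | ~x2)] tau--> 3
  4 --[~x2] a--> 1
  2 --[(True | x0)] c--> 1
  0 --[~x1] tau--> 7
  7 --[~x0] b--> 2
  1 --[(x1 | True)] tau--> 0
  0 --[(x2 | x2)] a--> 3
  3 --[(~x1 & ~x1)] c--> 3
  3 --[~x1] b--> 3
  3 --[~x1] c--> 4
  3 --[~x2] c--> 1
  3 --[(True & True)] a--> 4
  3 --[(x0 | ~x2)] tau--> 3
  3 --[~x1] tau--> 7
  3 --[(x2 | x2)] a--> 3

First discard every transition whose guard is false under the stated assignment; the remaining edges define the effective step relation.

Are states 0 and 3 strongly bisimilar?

Answer: BISIMILAR

Trace:
Bisimulation quotient by refinement:
  round 0: {{0,1,2,3,4,5,6,7}}
  round 1: {{0,3},{1},{2},{4},{5},{6,7}}
6 equivalence class(es) (converged in 2)
[0]={0,3}  [3]={0,3}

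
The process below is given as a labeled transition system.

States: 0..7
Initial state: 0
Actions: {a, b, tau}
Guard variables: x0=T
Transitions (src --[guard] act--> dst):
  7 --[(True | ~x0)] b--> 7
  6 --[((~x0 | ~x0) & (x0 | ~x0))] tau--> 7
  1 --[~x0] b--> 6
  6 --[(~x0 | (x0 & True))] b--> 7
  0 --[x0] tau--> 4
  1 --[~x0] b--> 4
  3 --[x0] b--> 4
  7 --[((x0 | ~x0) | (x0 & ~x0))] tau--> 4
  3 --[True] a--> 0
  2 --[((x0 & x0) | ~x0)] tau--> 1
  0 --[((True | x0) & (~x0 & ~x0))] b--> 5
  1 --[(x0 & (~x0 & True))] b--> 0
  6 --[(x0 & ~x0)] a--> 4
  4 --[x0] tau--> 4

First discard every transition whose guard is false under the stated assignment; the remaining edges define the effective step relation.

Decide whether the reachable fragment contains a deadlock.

Reach set: {0,4}
  0: tau→4  [deg 1]
  4: tau→4  [deg 1]

Answer: DEADLOCK-FREE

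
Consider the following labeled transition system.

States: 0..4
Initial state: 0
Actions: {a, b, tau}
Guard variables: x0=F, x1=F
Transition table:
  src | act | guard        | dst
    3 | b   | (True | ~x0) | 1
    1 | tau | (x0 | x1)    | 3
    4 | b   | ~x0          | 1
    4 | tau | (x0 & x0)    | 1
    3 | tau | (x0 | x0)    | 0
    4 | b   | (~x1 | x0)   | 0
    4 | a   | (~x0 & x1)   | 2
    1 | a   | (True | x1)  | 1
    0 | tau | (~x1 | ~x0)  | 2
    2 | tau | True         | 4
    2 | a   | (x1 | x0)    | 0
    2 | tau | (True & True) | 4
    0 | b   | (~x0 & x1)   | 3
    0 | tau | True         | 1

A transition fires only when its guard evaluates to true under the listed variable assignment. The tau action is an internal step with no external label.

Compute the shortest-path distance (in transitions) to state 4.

Answer: 2

Trace:
BFS to 4:
  depth 0: {0}
  depth 1: {1,2}
  depth 2: {4}
4 enters at depth 2; path tau·tau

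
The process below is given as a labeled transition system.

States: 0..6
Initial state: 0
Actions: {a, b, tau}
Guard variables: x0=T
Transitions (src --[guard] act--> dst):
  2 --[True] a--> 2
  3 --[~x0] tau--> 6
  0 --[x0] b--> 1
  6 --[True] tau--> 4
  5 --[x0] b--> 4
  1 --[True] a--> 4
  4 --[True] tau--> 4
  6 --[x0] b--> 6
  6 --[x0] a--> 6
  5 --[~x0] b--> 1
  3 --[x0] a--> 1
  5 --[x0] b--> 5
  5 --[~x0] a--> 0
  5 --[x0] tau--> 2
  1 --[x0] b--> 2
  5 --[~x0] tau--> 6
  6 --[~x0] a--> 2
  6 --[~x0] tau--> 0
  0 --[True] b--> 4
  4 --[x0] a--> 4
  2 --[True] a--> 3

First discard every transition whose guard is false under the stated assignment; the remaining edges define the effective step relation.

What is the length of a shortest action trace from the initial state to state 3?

Answer: 3

Working:
Breadth-first toward 3:
  Layer 0: {0}
  Layer 1: {1,4}
  Layer 2: {2}
  Layer 3: {3}
depth(3)=3, e.g. b·b·a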